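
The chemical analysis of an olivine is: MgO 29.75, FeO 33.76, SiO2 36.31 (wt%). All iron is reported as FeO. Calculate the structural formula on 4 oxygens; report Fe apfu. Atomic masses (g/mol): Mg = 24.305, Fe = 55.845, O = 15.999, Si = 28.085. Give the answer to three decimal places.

29.75 wt% MgO ÷ 40.304 g/mol = 0.73814 mol, giving 0.73814 Mg and 0.73814 O.
33.76 wt% FeO ÷ 71.844 g/mol = 0.46991 mol, giving 0.46991 Fe and 0.46991 O.
36.31 wt% SiO2 ÷ 60.083 g/mol = 0.60433 mol, giving 0.60433 Si and 1.20866 O.
Oxygen sums to 2.41671; scaling by 4/2.41671 = 1.65514 puts the formula on 4 O.
Fe: 0.46991 × 1.65514 = 0.778 atoms per formula unit.

0.778 Fe apfu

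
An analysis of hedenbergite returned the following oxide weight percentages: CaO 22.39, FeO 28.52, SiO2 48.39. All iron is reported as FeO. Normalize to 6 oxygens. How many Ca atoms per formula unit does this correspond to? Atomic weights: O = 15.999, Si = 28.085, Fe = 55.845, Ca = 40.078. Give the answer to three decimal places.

0.995 Ca apfu

22.39 wt% CaO ÷ 56.077 g/mol = 0.39927 mol, giving 0.39927 Ca and 0.39927 O.
28.52 wt% FeO ÷ 71.844 g/mol = 0.39697 mol, giving 0.39697 Fe and 0.39697 O.
48.39 wt% SiO2 ÷ 60.083 g/mol = 0.80539 mol, giving 0.80539 Si and 1.61078 O.
Oxygen sums to 2.40702; scaling by 6/2.40702 = 2.49271 puts the formula on 6 O.
Ca: 0.39927 × 2.49271 = 0.995 atoms per formula unit.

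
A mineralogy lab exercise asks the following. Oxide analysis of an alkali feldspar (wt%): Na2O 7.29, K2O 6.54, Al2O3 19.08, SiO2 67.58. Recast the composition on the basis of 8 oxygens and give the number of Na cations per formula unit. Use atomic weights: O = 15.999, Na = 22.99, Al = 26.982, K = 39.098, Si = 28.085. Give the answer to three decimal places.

0.628 Na apfu

Na2O: 7.29/61.979 = 0.11762 mol → 0.23524 mol Na, 0.11762 mol O.
K2O: 6.54/94.195 = 0.06943 mol → 0.13886 mol K, 0.06943 mol O.
Al2O3: 19.08/101.961 = 0.18713 mol → 0.37426 mol Al, 0.56139 mol O.
SiO2: 67.58/60.083 = 1.12478 mol → 1.12478 mol Si, 2.24956 mol O.
Total oxygen = 2.99800 mol. Normalization factor = 8/2.99800 = 2.66845.
Na per 8 O = 0.23524 × 2.66845 = 0.628.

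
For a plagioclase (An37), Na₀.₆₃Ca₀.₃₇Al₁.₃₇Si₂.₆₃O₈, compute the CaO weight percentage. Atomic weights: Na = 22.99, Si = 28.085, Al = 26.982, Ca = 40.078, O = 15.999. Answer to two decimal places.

7.74 wt%

Formula mass = 268.133 g/mol.
0.37 Ca → 0.3700 mol CaO per formula unit; M(CaO) = 56.077, so CaO mass = 20.748 g.
20.748/268.133 × 100 = 7.74 wt%.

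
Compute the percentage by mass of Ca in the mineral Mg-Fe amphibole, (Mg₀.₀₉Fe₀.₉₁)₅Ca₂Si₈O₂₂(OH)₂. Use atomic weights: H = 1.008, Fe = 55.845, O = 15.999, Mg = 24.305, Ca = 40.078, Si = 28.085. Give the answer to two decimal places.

8.39 weight percent

M((Mg₀.₀₉Fe₀.₉₁)₅Ca₂Si₈O₂₂(OH)₂) = 955.860 g/mol.
Ca contributes 2 × 40.078 = 80.156 g per mole.
80.156/955.860 = 0.0839 → 8.39%.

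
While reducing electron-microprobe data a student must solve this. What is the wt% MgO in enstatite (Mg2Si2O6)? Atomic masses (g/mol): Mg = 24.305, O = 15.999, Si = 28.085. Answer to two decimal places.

Formula mass = 200.774 g/mol.
2 Mg → 2.0000 mol MgO per formula unit; M(MgO) = 40.304, so MgO mass = 80.608 g.
80.608/200.774 × 100 = 40.15 wt%.

40.15 wt%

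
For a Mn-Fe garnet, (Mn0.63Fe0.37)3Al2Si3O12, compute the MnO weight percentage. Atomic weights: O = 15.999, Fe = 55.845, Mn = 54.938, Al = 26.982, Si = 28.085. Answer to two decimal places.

Molar mass of (Mn0.63Fe0.37)3Al2Si3O12 = 1.89×54.938 + 1.11×55.845 + 2×26.982 + 3×28.085 + 12×15.999 = 496.028 g/mol.
Each formula unit contains 1.89 Mn, equivalent to 1.89/1 = 1.8900 mol MnO.
M(MnO) = 1×54.938 + 1×15.999 = 70.937 g/mol.
Mass of MnO per formula unit = 1.8900 × 70.937 = 134.071 g.
MnO wt% = 134.071 / 496.028 × 100 = 27.03%.

27.03 wt%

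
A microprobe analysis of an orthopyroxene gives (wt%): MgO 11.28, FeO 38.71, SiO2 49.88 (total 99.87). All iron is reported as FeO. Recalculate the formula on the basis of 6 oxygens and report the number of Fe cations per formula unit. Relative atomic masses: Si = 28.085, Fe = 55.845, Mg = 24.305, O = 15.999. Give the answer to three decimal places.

1.304 Fe apfu

MgO (M=40.304): mol = 0.27987; Mg = 0.27987, O = 0.27987.
FeO (M=71.844): mol = 0.53881; Fe = 0.53881, O = 0.53881.
SiO2 (M=60.083): mol = 0.83018; Si = 0.83018, O = 1.66036.
ΣO = 2.47904; factor = 6/ΣO = 2.42029.
Fe apfu = 0.53881 × 2.42029 = 1.304.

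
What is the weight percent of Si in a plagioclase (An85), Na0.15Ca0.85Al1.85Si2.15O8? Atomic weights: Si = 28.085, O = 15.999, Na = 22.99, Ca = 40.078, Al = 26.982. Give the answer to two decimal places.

21.89 mass %

M(Na0.15Ca0.85Al1.85Si2.15O8) = 275.806 g/mol.
Si contributes 2.15 × 28.085 = 60.383 g per mole.
60.383/275.806 = 0.2189 → 21.89%.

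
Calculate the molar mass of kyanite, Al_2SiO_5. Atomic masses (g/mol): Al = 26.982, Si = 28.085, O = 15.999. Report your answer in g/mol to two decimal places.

162.04 g/mol

Al: 2 × 26.982 = 53.9640
Si: 1 × 28.085 = 28.0850
O: 5 × 15.999 = 79.9950
Summing the contributions gives the formula mass.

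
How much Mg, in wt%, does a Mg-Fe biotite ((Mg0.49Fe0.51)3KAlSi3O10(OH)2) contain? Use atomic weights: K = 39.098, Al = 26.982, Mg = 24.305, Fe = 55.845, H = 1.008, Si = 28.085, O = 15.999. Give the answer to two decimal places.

Formula mass = 1.47×24.305 + 1.53×55.845 + 1×39.098 + 1×26.982 + 3×28.085 + 12×15.999 + 2×1.008 = 465.510 g/mol, of which 35.728 g is Mg.
So Mg makes up 35.728/465.510 = 0.0768 of the mass, i.e. 7.68%.

7.68 wt%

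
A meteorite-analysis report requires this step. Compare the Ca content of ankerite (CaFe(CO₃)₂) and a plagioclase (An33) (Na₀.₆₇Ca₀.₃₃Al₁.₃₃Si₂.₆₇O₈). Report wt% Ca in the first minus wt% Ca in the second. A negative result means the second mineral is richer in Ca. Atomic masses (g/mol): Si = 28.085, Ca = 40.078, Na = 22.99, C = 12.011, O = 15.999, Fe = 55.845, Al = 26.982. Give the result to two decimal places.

Ca in CaFe(CO₃)₂: molar mass 215.939 g/mol; 1×40.078 = 40.078 g → 18.56 wt%.
Ca in Na₀.₆₇Ca₀.₃₃Al₁.₃₃Si₂.₆₇O₈: molar mass 267.494 g/mol; 0.33×40.078 = 13.226 g → 4.94 wt%.
Difference = 18.56 − 4.94 = 13.62 percentage points.

13.62 percentage points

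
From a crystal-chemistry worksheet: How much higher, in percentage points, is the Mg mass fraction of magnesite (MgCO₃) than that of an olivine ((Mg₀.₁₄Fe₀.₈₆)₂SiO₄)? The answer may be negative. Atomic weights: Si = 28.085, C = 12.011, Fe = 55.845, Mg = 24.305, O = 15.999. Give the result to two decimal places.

25.34 percentage points

Mg in MgCO₃: molar mass 84.313 g/mol; 1×24.305 = 24.305 g → 28.83 wt%.
Mg in (Mg₀.₁₄Fe₀.₈₆)₂SiO₄: molar mass 194.940 g/mol; 0.28×24.305 = 6.805 g → 3.49 wt%.
Difference = 28.83 − 3.49 = 25.34 percentage points.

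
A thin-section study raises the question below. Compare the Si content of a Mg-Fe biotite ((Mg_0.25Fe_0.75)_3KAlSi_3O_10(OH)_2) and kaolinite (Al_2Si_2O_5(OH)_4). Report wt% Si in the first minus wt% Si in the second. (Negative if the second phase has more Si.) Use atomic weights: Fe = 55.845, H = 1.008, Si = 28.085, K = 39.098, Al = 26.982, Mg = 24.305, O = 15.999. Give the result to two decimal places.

-4.50 percentage points

M((Mg_0.25Fe_0.75)_3KAlSi_3O_10(OH)_2) = 488.219 g/mol, so wt% Si = 84.255/488.219 × 100 = 17.26%.
M(Al_2Si_2O_5(OH)_4) = 258.157 g/mol, so wt% Si = 56.170/258.157 × 100 = 21.76%.
17.26 − 21.76 = -4.50 pp.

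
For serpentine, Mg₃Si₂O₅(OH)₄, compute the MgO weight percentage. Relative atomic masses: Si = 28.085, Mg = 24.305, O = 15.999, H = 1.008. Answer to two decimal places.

43.63 wt%

Formula mass = 277.108 g/mol.
3 Mg → 3.0000 mol MgO per formula unit; M(MgO) = 40.304, so MgO mass = 120.912 g.
120.912/277.108 × 100 = 43.63 wt%.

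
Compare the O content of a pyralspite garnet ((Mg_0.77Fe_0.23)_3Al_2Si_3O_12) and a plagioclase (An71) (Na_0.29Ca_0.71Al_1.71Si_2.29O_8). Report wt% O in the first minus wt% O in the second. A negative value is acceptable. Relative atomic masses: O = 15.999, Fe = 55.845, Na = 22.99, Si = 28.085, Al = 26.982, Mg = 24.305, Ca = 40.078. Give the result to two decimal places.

-1.60 percentage points

First mineral: 191.988 g O in 424.885 g formula = 45.19 wt% O.
Second mineral: 127.992 g O in 273.568 g formula = 46.79 wt% O.
45.19% − 46.79% gives a difference of -1.60 percentage points.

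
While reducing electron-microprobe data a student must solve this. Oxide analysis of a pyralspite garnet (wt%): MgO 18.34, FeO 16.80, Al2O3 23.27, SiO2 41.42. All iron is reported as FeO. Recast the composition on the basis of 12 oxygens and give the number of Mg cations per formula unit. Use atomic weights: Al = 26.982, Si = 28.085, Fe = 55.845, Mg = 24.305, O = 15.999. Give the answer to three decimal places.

1.984 Mg apfu

MgO: 18.34/40.304 = 0.45504 mol → 0.45504 mol Mg, 0.45504 mol O.
FeO: 16.80/71.844 = 0.23384 mol → 0.23384 mol Fe, 0.23384 mol O.
Al2O3: 23.27/101.961 = 0.22822 mol → 0.45644 mol Al, 0.68466 mol O.
SiO2: 41.42/60.083 = 0.68938 mol → 0.68938 mol Si, 1.37876 mol O.
Total oxygen = 2.75230 mol. Normalization factor = 12/2.75230 = 4.35999.
Mg per 12 O = 0.45504 × 4.35999 = 1.984.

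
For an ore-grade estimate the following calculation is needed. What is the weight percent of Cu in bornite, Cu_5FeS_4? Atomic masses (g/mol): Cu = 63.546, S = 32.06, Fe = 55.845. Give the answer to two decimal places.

63.32 mass %

Formula mass = 5·63.546 + 1·55.845 + 4·32.06 = 501.815 g/mol, of which 317.730 g is Cu.
So Cu makes up 317.730/501.815 = 0.6332 of the mass, i.e. 63.32%.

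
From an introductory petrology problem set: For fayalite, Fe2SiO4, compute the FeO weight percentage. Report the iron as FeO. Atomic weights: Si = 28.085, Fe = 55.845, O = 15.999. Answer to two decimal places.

70.51 wt%

M(Fe2SiO4) = 203.771 g/mol; M(FeO) = 71.844 g/mol.
Moles FeO per formula unit = 2 Fe ÷ 1 = 2.0000.
FeO fraction = (2.0000 × 71.844) / 203.771 = 143.688/203.771 = 0.7051.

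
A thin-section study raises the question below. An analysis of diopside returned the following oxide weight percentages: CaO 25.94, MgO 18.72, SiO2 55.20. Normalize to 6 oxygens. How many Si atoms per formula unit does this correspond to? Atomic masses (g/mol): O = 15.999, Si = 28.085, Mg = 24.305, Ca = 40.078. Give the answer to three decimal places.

CaO: 25.94/56.077 = 0.46258 mol → 0.46258 mol Ca, 0.46258 mol O.
MgO: 18.72/40.304 = 0.46447 mol → 0.46447 mol Mg, 0.46447 mol O.
SiO2: 55.20/60.083 = 0.91873 mol → 0.91873 mol Si, 1.83746 mol O.
Total oxygen = 2.76451 mol. Normalization factor = 6/2.76451 = 2.17037.
Si per 6 O = 0.91873 × 2.17037 = 1.994.

1.994 Si apfu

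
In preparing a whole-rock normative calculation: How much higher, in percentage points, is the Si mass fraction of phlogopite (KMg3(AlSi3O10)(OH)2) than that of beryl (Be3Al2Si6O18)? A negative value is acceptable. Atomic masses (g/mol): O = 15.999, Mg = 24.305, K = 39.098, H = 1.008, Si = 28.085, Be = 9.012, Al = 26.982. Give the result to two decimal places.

Si in KMg3(AlSi3O10)(OH)2: molar mass 417.254 g/mol; 3×28.085 = 84.255 g → 20.19 wt%.
Si in Be3Al2Si6O18: molar mass 537.492 g/mol; 6×28.085 = 168.510 g → 31.35 wt%.
Difference = 20.19 − 31.35 = -11.16 percentage points.

-11.16 percentage points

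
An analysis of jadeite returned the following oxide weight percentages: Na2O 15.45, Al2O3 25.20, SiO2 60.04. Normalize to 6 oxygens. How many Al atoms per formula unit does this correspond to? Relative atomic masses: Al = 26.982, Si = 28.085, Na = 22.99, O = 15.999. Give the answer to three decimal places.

15.45 wt% Na2O ÷ 61.979 g/mol = 0.24928 mol, giving 0.49856 Na and 0.24928 O.
25.20 wt% Al2O3 ÷ 101.961 g/mol = 0.24715 mol, giving 0.49430 Al and 0.74145 O.
60.04 wt% SiO2 ÷ 60.083 g/mol = 0.99928 mol, giving 0.99928 Si and 1.99856 O.
Oxygen sums to 2.98929; scaling by 6/2.98929 = 2.00717 puts the formula on 6 O.
Al: 0.49430 × 2.00717 = 0.992 atoms per formula unit.

0.992 Al apfu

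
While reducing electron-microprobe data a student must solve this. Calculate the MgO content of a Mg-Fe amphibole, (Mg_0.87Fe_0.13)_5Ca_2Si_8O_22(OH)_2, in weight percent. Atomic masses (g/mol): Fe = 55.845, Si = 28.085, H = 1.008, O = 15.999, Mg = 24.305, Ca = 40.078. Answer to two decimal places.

21.05 wt%

Molar mass of (Mg_0.87Fe_0.13)_5Ca_2Si_8O_22(OH)_2 = 4.35*24.305 + 0.65*55.845 + 2*40.078 + 8*28.085 + 24*15.999 + 2*1.008 = 832.854 g/mol.
Each formula unit contains 4.35 Mg, equivalent to 4.35/1 = 4.3500 mol MgO.
M(MgO) = 1×24.305 + 1×15.999 = 40.304 g/mol.
Mass of MgO per formula unit = 4.3500 × 40.304 = 175.322 g.
MgO wt% = 175.322 / 832.854 × 100 = 21.05%.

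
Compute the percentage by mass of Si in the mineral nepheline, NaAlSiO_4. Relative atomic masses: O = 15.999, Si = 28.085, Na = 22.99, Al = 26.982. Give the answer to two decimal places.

Formula mass = 1*22.99 + 1*26.982 + 1*28.085 + 4*15.999 = 142.053 g/mol, of which 28.085 g is Si.
So Si makes up 28.085/142.053 = 0.1977 of the mass, i.e. 19.77%.

19.77 wt%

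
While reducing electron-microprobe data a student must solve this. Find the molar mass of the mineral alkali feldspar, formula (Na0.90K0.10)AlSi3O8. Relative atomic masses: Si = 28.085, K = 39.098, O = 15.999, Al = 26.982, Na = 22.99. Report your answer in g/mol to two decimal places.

263.83 g/mol

The formula mass is the sum 0.90*22.99 + 0.10*39.098 + 1*26.982 + 3*28.085 + 8*15.999.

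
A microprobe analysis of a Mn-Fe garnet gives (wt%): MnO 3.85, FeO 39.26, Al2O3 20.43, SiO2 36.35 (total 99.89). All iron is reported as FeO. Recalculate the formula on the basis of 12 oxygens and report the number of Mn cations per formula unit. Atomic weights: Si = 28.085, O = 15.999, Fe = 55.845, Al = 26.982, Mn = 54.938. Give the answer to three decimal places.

0.270 Mn apfu

MnO (M=70.937): mol = 0.05427; Mn = 0.05427, O = 0.05427.
FeO (M=71.844): mol = 0.54646; Fe = 0.54646, O = 0.54646.
Al2O3 (M=101.961): mol = 0.20037; Al = 0.40074, O = 0.60111.
SiO2 (M=60.083): mol = 0.60500; Si = 0.60500, O = 1.21000.
ΣO = 2.41184; factor = 12/ΣO = 4.97545.
Mn apfu = 0.05427 × 4.97545 = 0.270.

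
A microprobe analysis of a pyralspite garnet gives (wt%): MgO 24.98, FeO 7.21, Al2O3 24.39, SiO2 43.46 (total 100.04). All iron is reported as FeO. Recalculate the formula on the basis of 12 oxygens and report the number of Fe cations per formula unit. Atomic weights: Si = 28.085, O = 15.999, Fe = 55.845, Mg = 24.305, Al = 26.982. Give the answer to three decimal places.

MgO: 24.98/40.304 = 0.61979 mol → 0.61979 mol Mg, 0.61979 mol O.
FeO: 7.21/71.844 = 0.10036 mol → 0.10036 mol Fe, 0.10036 mol O.
Al2O3: 24.39/101.961 = 0.23921 mol → 0.47842 mol Al, 0.71763 mol O.
SiO2: 43.46/60.083 = 0.72333 mol → 0.72333 mol Si, 1.44666 mol O.
Total oxygen = 2.88444 mol. Normalization factor = 12/2.88444 = 4.16025.
Fe per 12 O = 0.10036 × 4.16025 = 0.418.

0.418 Fe apfu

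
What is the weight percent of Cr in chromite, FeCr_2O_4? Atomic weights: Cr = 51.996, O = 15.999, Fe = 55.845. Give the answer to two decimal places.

46.46 weight percent

M(FeCr_2O_4) = 223.833 g/mol.
Cr contributes 2 × 51.996 = 103.992 g per mole.
103.992/223.833 = 0.4646 → 46.46%.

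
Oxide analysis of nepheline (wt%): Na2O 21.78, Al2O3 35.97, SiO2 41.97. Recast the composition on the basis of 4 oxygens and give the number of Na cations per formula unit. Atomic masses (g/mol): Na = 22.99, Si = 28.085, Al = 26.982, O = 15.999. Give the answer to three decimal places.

1.002 Na apfu

21.78 wt% Na2O ÷ 61.979 g/mol = 0.35141 mol, giving 0.70282 Na and 0.35141 O.
35.97 wt% Al2O3 ÷ 101.961 g/mol = 0.35278 mol, giving 0.70556 Al and 1.05834 O.
41.97 wt% SiO2 ÷ 60.083 g/mol = 0.69853 mol, giving 0.69853 Si and 1.39706 O.
Oxygen sums to 2.80681; scaling by 4/2.80681 = 1.42511 puts the formula on 4 O.
Na: 0.70282 × 1.42511 = 1.002 atoms per formula unit.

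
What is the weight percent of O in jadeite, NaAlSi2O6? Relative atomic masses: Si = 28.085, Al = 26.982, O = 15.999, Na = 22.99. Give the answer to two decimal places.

Formula mass = 1×22.99 + 1×26.982 + 2×28.085 + 6×15.999 = 202.136 g/mol, of which 95.994 g is O.
So O makes up 95.994/202.136 = 0.4749 of the mass, i.e. 47.49%.

47.49 wt%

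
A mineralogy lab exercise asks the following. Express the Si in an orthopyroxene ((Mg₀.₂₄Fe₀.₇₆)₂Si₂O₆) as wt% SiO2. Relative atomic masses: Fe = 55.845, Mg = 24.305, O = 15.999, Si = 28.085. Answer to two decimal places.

Formula mass = 248.715 g/mol.
2 Si → 2.0000 mol SiO2 per formula unit; M(SiO2) = 60.083, so SiO2 mass = 120.166 g.
120.166/248.715 × 100 = 48.31 wt%.

48.31 wt%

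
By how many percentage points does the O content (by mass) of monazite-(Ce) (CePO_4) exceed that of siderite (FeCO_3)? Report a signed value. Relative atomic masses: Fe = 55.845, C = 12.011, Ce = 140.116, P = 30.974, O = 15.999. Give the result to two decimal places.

-14.21 percentage points

First mineral: 63.996 g O in 235.086 g formula = 27.22 wt% O.
Second mineral: 47.997 g O in 115.853 g formula = 41.43 wt% O.
27.22% − 41.43% gives a difference of -14.21 percentage points.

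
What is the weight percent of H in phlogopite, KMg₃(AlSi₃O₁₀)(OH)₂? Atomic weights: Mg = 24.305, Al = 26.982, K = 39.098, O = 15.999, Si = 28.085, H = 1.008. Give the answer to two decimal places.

Molar mass of KMg₃(AlSi₃O₁₀)(OH)₂: 1×39.098 + 3×24.305 + 1×26.982 + 3×28.085 + 12×15.999 + 2×1.008 = 417.254 g/mol.
Mass of H per formula unit: 2 × 1.008 = 2.016 g.
Weight fraction H = 2.016 / 417.254 = 0.0048.

0.48 mass %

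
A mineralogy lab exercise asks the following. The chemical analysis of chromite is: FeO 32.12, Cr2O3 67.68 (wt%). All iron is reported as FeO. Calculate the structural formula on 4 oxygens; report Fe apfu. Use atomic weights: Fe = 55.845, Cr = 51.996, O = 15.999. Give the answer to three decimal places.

1.003 Fe apfu

FeO: 32.12/71.844 = 0.44708 mol → 0.44708 mol Fe, 0.44708 mol O.
Cr2O3: 67.68/151.989 = 0.44530 mol → 0.89060 mol Cr, 1.33590 mol O.
Total oxygen = 1.78298 mol. Normalization factor = 4/1.78298 = 2.24344.
Fe per 4 O = 0.44708 × 2.24344 = 1.003.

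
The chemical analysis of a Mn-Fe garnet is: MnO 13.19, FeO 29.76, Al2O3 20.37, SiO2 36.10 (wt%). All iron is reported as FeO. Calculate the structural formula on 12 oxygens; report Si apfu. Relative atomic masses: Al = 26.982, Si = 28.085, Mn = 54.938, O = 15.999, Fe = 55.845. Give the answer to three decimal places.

3.003 Si apfu

MnO (M=70.937): mol = 0.18594; Mn = 0.18594, O = 0.18594.
FeO (M=71.844): mol = 0.41423; Fe = 0.41423, O = 0.41423.
Al2O3 (M=101.961): mol = 0.19978; Al = 0.39956, O = 0.59934.
SiO2 (M=60.083): mol = 0.60084; Si = 0.60084, O = 1.20168.
ΣO = 2.40119; factor = 12/ΣO = 4.99752.
Si apfu = 0.60084 × 4.99752 = 3.003.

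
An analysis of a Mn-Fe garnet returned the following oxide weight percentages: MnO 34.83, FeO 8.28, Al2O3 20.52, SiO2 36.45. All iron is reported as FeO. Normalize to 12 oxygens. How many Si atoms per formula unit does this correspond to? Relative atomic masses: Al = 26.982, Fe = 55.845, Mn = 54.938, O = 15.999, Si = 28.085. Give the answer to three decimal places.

MnO (M=70.937): mol = 0.49100; Mn = 0.49100, O = 0.49100.
FeO (M=71.844): mol = 0.11525; Fe = 0.11525, O = 0.11525.
Al2O3 (M=101.961): mol = 0.20125; Al = 0.40250, O = 0.60375.
SiO2 (M=60.083): mol = 0.60666; Si = 0.60666, O = 1.21332.
ΣO = 2.42332; factor = 12/ΣO = 4.95188.
Si apfu = 0.60666 × 4.95188 = 3.004.

3.004 Si apfu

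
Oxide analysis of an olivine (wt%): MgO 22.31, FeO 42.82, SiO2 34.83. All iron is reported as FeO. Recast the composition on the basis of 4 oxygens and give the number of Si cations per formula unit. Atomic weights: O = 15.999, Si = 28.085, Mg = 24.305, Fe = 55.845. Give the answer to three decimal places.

1.004 Si apfu

22.31 wt% MgO ÷ 40.304 g/mol = 0.55354 mol, giving 0.55354 Mg and 0.55354 O.
42.82 wt% FeO ÷ 71.844 g/mol = 0.59601 mol, giving 0.59601 Fe and 0.59601 O.
34.83 wt% SiO2 ÷ 60.083 g/mol = 0.57970 mol, giving 0.57970 Si and 1.15940 O.
Oxygen sums to 2.30895; scaling by 4/2.30895 = 1.73239 puts the formula on 4 O.
Si: 0.57970 × 1.73239 = 1.004 atoms per formula unit.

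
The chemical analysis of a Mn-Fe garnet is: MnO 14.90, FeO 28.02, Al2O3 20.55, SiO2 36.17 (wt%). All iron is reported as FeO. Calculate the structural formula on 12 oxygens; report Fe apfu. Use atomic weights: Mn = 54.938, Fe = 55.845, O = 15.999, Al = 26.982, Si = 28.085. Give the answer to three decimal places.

1.943 Fe apfu

14.90 wt% MnO ÷ 70.937 g/mol = 0.21005 mol, giving 0.21005 Mn and 0.21005 O.
28.02 wt% FeO ÷ 71.844 g/mol = 0.39001 mol, giving 0.39001 Fe and 0.39001 O.
20.55 wt% Al2O3 ÷ 101.961 g/mol = 0.20155 mol, giving 0.40310 Al and 0.60465 O.
36.17 wt% SiO2 ÷ 60.083 g/mol = 0.60200 mol, giving 0.60200 Si and 1.20400 O.
Oxygen sums to 2.40871; scaling by 12/2.40871 = 4.98192 puts the formula on 12 O.
Fe: 0.39001 × 4.98192 = 1.943 atoms per formula unit.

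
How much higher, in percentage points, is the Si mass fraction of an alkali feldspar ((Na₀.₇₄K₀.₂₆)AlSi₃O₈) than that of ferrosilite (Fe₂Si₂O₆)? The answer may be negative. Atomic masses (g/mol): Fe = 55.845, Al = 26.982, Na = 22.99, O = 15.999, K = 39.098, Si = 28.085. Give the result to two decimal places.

10.34 percentage points

Si in (Na₀.₇₄K₀.₂₆)AlSi₃O₈: molar mass 266.407 g/mol; 3×28.085 = 84.255 g → 31.63 wt%.
Si in Fe₂Si₂O₆: molar mass 263.854 g/mol; 2×28.085 = 56.170 g → 21.29 wt%.
Difference = 31.63 − 21.29 = 10.34 percentage points.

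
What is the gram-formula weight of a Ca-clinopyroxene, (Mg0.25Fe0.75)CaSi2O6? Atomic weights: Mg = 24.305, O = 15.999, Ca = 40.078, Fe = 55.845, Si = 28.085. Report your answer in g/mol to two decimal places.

The formula mass is the sum 0.25*24.305 + 0.75*55.845 + 1*40.078 + 2*28.085 + 6*15.999.

240.20 g/mol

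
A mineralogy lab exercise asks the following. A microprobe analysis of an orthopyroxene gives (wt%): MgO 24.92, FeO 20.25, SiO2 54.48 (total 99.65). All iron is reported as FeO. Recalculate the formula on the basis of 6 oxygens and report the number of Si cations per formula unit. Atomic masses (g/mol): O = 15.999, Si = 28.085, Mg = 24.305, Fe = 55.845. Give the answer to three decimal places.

MgO: 24.92/40.304 = 0.61830 mol → 0.61830 mol Mg, 0.61830 mol O.
FeO: 20.25/71.844 = 0.28186 mol → 0.28186 mol Fe, 0.28186 mol O.
SiO2: 54.48/60.083 = 0.90675 mol → 0.90675 mol Si, 1.81350 mol O.
Total oxygen = 2.71366 mol. Normalization factor = 6/2.71366 = 2.21104.
Si per 6 O = 0.90675 × 2.21104 = 2.005.

2.005 Si apfu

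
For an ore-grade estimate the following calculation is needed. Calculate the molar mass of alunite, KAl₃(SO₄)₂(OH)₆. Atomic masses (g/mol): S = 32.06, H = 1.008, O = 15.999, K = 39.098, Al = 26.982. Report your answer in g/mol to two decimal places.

414.20 g/mol

K: 1 × 39.098 = 39.0980
Al: 3 × 26.982 = 80.9460
S: 2 × 32.06 = 64.1200
O: 14 × 15.999 = 223.9860
H: 6 × 1.008 = 6.0480
Summing the contributions gives the formula mass.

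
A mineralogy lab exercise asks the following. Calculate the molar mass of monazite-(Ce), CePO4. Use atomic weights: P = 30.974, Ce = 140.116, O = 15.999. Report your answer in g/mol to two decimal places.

M = 1×140.116 + 1×30.974 + 4×15.999

235.09 g/mol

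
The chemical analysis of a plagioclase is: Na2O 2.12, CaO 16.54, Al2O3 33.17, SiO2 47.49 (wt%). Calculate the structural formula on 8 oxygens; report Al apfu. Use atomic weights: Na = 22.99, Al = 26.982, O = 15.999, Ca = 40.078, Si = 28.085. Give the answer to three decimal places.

2.12 wt% Na2O ÷ 61.979 g/mol = 0.03421 mol, giving 0.06842 Na and 0.03421 O.
16.54 wt% CaO ÷ 56.077 g/mol = 0.29495 mol, giving 0.29495 Ca and 0.29495 O.
33.17 wt% Al2O3 ÷ 101.961 g/mol = 0.32532 mol, giving 0.65064 Al and 0.97596 O.
47.49 wt% SiO2 ÷ 60.083 g/mol = 0.79041 mol, giving 0.79041 Si and 1.58082 O.
Oxygen sums to 2.88594; scaling by 8/2.88594 = 2.77206 puts the formula on 8 O.
Al: 0.65064 × 2.77206 = 1.804 atoms per formula unit.

1.804 Al apfu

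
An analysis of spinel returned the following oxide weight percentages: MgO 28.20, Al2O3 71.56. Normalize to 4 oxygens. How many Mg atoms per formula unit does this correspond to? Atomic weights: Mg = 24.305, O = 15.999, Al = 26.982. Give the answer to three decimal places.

MgO (M=40.304): mol = 0.69968; Mg = 0.69968, O = 0.69968.
Al2O3 (M=101.961): mol = 0.70184; Al = 1.40368, O = 2.10552.
ΣO = 2.80520; factor = 4/ΣO = 1.42592.
Mg apfu = 0.69968 × 1.42592 = 0.998.

0.998 Mg apfu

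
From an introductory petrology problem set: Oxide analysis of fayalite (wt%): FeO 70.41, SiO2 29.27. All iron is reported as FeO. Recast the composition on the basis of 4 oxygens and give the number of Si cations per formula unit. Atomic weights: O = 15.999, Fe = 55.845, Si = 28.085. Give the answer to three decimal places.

0.997 Si apfu

FeO: 70.41/71.844 = 0.98004 mol → 0.98004 mol Fe, 0.98004 mol O.
SiO2: 29.27/60.083 = 0.48716 mol → 0.48716 mol Si, 0.97432 mol O.
Total oxygen = 1.95436 mol. Normalization factor = 4/1.95436 = 2.04671.
Si per 4 O = 0.48716 × 2.04671 = 0.997.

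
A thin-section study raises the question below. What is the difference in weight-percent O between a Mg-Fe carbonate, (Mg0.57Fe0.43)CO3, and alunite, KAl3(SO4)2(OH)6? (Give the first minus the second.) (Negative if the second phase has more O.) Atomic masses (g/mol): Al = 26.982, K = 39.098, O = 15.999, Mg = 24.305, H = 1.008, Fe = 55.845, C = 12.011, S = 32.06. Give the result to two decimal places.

-5.04 percentage points

O in (Mg0.57Fe0.43)CO3: molar mass 97.875 g/mol; 3×15.999 = 47.997 g → 49.04 wt%.
O in KAl3(SO4)2(OH)6: molar mass 414.198 g/mol; 14×15.999 = 223.986 g → 54.08 wt%.
Difference = 49.04 − 54.08 = -5.04 percentage points.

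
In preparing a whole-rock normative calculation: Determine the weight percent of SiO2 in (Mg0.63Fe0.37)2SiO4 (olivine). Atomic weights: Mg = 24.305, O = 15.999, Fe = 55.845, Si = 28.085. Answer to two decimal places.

Molar mass of (Mg0.63Fe0.37)2SiO4 = 1.26*24.305 + 0.74*55.845 + 1*28.085 + 4*15.999 = 164.031 g/mol.
Each formula unit contains 1 Si, equivalent to 1/1 = 1.0000 mol SiO2.
M(SiO2) = 1×28.085 + 2×15.999 = 60.083 g/mol.
Mass of SiO2 per formula unit = 1.0000 × 60.083 = 60.083 g.
SiO2 wt% = 60.083 / 164.031 × 100 = 36.63%.

36.63 wt%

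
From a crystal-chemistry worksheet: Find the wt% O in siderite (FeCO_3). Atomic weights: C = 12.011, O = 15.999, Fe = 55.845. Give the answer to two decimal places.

41.43 weight percent

M(FeCO_3) = 115.853 g/mol.
O contributes 3 × 15.999 = 47.997 g per mole.
47.997/115.853 = 0.4143 → 41.43%.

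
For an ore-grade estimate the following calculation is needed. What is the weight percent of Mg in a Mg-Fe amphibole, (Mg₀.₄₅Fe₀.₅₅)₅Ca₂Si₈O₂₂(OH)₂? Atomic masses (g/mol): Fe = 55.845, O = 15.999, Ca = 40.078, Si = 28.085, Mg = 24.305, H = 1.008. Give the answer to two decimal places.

6.08 wt%

M((Mg₀.₄₅Fe₀.₅₅)₅Ca₂Si₈O₂₂(OH)₂) = 899.088 g/mol.
Mg contributes 2.25 × 24.305 = 54.686 g per mole.
54.686/899.088 = 0.0608 → 6.08%.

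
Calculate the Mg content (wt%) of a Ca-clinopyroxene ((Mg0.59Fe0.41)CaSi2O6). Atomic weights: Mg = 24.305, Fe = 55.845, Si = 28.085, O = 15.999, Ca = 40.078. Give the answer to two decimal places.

6.25 wt%

Molar mass of (Mg0.59Fe0.41)CaSi2O6: 0.59*24.305 + 0.41*55.845 + 1*40.078 + 2*28.085 + 6*15.999 = 229.478 g/mol.
Mass of Mg per formula unit: 0.59 × 24.305 = 14.340 g.
Weight fraction Mg = 14.340 / 229.478 = 0.0625.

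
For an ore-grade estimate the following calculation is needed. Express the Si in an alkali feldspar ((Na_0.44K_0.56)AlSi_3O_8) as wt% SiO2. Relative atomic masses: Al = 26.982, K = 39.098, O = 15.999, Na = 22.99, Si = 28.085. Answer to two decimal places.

66.45 wt%

M((Na_0.44K_0.56)AlSi_3O_8) = 271.239 g/mol; M(SiO2) = 60.083 g/mol.
Moles SiO2 per formula unit = 3 Si ÷ 1 = 3.0000.
SiO2 fraction = (3.0000 × 60.083) / 271.239 = 180.249/271.239 = 0.6645.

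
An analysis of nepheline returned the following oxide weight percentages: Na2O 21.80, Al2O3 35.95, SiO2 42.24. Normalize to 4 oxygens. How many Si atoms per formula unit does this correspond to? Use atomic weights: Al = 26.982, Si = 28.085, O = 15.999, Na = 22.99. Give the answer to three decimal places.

0.999 Si apfu

21.80 wt% Na2O ÷ 61.979 g/mol = 0.35173 mol, giving 0.70346 Na and 0.35173 O.
35.95 wt% Al2O3 ÷ 101.961 g/mol = 0.35259 mol, giving 0.70518 Al and 1.05777 O.
42.24 wt% SiO2 ÷ 60.083 g/mol = 0.70303 mol, giving 0.70303 Si and 1.40606 O.
Oxygen sums to 2.81556; scaling by 4/2.81556 = 1.42068 puts the formula on 4 O.
Si: 0.70303 × 1.42068 = 0.999 atoms per formula unit.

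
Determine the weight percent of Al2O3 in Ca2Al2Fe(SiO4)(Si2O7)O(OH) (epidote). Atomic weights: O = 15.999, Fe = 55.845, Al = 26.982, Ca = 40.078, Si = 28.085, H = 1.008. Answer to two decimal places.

Formula mass = 483.215 g/mol.
2 Al → 1.0000 mol Al2O3 per formula unit; M(Al2O3) = 101.961, so Al2O3 mass = 101.961 g.
101.961/483.215 × 100 = 21.10 wt%.

21.10 wt%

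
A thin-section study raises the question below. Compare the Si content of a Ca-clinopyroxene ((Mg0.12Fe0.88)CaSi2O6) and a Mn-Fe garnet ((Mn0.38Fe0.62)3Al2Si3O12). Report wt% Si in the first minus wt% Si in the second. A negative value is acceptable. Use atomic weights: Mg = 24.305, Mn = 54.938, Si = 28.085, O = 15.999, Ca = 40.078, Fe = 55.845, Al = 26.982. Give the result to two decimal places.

6.03 percentage points

First mineral: 56.170 g Si in 244.302 g formula = 22.99 wt% Si.
Second mineral: 84.255 g Si in 496.708 g formula = 16.96 wt% Si.
22.99% − 16.96% gives a difference of 6.03 percentage points.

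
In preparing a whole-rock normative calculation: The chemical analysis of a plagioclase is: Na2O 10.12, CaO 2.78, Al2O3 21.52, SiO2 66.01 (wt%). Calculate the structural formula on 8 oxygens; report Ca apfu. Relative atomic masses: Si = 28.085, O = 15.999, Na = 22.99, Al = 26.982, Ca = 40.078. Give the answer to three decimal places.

Na2O (M=61.979): mol = 0.16328; Na = 0.32656, O = 0.16328.
CaO (M=56.077): mol = 0.04957; Ca = 0.04957, O = 0.04957.
Al2O3 (M=101.961): mol = 0.21106; Al = 0.42212, O = 0.63318.
SiO2 (M=60.083): mol = 1.09865; Si = 1.09865, O = 2.19730.
ΣO = 3.04333; factor = 8/ΣO = 2.62870.
Ca apfu = 0.04957 × 2.62870 = 0.130.

0.130 Ca apfu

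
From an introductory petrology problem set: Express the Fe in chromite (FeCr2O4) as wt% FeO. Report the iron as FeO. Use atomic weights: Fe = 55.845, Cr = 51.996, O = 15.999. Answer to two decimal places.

Molar mass of FeCr2O4 = 1×55.845 + 2×51.996 + 4×15.999 = 223.833 g/mol.
Each formula unit contains 1 Fe, equivalent to 1/1 = 1.0000 mol FeO.
M(FeO) = 1×55.845 + 1×15.999 = 71.844 g/mol.
Mass of FeO per formula unit = 1.0000 × 71.844 = 71.844 g.
FeO wt% = 71.844 / 223.833 × 100 = 32.10%.

32.10 wt%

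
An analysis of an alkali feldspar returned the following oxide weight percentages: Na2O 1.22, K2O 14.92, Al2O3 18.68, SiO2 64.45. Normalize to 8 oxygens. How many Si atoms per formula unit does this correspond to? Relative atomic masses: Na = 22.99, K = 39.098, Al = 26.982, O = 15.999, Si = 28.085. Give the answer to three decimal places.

2.987 Si apfu

Na2O: 1.22/61.979 = 0.01968 mol → 0.03936 mol Na, 0.01968 mol O.
K2O: 14.92/94.195 = 0.15839 mol → 0.31678 mol K, 0.15839 mol O.
Al2O3: 18.68/101.961 = 0.18321 mol → 0.36642 mol Al, 0.54963 mol O.
SiO2: 64.45/60.083 = 1.07268 mol → 1.07268 mol Si, 2.14536 mol O.
Total oxygen = 2.87306 mol. Normalization factor = 8/2.87306 = 2.78449.
Si per 8 O = 1.07268 × 2.78449 = 2.987.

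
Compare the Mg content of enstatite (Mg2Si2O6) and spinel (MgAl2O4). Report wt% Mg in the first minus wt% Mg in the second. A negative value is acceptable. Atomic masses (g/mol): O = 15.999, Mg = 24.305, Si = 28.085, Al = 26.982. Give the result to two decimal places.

7.13 percentage points

First mineral: 48.610 g Mg in 200.774 g formula = 24.21 wt% Mg.
Second mineral: 24.305 g Mg in 142.265 g formula = 17.08 wt% Mg.
24.21% − 17.08% gives a difference of 7.13 percentage points.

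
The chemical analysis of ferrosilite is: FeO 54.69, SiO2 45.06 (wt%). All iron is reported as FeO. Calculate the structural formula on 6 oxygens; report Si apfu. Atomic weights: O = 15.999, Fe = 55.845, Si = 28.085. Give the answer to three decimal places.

FeO: 54.69/71.844 = 0.76123 mol → 0.76123 mol Fe, 0.76123 mol O.
SiO2: 45.06/60.083 = 0.74996 mol → 0.74996 mol Si, 1.49992 mol O.
Total oxygen = 2.26115 mol. Normalization factor = 6/2.26115 = 2.65352.
Si per 6 O = 0.74996 × 2.65352 = 1.990.

1.990 Si apfu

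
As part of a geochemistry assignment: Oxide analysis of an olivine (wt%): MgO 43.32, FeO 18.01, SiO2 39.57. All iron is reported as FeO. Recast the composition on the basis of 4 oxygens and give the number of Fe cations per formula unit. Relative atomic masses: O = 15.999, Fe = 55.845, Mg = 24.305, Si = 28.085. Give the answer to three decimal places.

0.379 Fe apfu

MgO (M=40.304): mol = 1.07483; Mg = 1.07483, O = 1.07483.
FeO (M=71.844): mol = 0.25068; Fe = 0.25068, O = 0.25068.
SiO2 (M=60.083): mol = 0.65859; Si = 0.65859, O = 1.31718.
ΣO = 2.64269; factor = 4/ΣO = 1.51361.
Fe apfu = 0.25068 × 1.51361 = 0.379.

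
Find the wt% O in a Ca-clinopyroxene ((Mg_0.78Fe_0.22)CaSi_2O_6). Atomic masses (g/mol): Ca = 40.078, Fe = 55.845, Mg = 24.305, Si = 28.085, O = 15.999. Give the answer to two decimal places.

Formula mass = 0.78·24.305 + 0.22·55.845 + 1·40.078 + 2·28.085 + 6·15.999 = 223.486 g/mol, of which 95.994 g is O.
So O makes up 95.994/223.486 = 0.4295 of the mass, i.e. 42.95%.

42.95 weight percent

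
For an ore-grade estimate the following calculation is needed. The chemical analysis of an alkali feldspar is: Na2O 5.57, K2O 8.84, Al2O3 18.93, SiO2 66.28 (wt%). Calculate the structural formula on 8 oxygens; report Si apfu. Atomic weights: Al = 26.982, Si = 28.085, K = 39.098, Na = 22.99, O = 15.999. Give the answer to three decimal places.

2.995 Si apfu

Na2O: 5.57/61.979 = 0.08987 mol → 0.17974 mol Na, 0.08987 mol O.
K2O: 8.84/94.195 = 0.09385 mol → 0.18770 mol K, 0.09385 mol O.
Al2O3: 18.93/101.961 = 0.18566 mol → 0.37132 mol Al, 0.55698 mol O.
SiO2: 66.28/60.083 = 1.10314 mol → 1.10314 mol Si, 2.20628 mol O.
Total oxygen = 2.94698 mol. Normalization factor = 8/2.94698 = 2.71464.
Si per 8 O = 1.10314 × 2.71464 = 2.995.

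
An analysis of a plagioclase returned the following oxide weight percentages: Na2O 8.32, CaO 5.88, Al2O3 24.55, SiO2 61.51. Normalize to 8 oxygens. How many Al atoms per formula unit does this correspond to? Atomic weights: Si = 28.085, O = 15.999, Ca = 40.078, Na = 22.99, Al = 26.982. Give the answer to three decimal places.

1.280 Al apfu

Na2O (M=61.979): mol = 0.13424; Na = 0.26848, O = 0.13424.
CaO (M=56.077): mol = 0.10486; Ca = 0.10486, O = 0.10486.
Al2O3 (M=101.961): mol = 0.24078; Al = 0.48156, O = 0.72234.
SiO2 (M=60.083): mol = 1.02375; Si = 1.02375, O = 2.04750.
ΣO = 3.00894; factor = 8/ΣO = 2.65874.
Al apfu = 0.48156 × 2.65874 = 1.280.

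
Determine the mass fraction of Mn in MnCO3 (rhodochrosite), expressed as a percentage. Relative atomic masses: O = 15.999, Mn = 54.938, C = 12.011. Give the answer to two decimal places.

M(MnCO3) = 114.946 g/mol.
Mn contributes 1 × 54.938 = 54.938 g per mole.
54.938/114.946 = 0.4779 → 47.79%.

47.79 weight percent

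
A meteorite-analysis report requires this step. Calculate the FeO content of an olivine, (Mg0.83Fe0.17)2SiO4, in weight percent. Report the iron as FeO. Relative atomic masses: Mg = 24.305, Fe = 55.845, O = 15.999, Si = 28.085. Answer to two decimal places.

16.13 wt%

Molar mass of (Mg0.83Fe0.17)2SiO4 = 1.66*24.305 + 0.34*55.845 + 1*28.085 + 4*15.999 = 151.415 g/mol.
Each formula unit contains 0.34 Fe, equivalent to 0.34/1 = 0.3400 mol FeO.
M(FeO) = 1×55.845 + 1×15.999 = 71.844 g/mol.
Mass of FeO per formula unit = 0.3400 × 71.844 = 24.427 g.
FeO wt% = 24.427 / 151.415 × 100 = 16.13%.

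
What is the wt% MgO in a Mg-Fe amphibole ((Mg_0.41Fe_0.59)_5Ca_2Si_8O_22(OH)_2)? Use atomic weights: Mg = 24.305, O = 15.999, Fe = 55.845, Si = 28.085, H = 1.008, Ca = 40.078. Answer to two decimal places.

Formula mass = 905.396 g/mol.
2.05 Mg → 2.0500 mol MgO per formula unit; M(MgO) = 40.304, so MgO mass = 82.623 g.
82.623/905.396 × 100 = 9.13 wt%.

9.13 wt%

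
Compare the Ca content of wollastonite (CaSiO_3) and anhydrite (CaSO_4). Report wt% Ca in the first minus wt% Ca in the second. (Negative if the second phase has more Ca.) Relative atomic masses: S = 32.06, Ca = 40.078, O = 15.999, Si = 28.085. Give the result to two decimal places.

5.06 percentage points

M(CaSiO_3) = 116.160 g/mol, so wt% Ca = 40.078/116.160 × 100 = 34.50%.
M(CaSO_4) = 136.134 g/mol, so wt% Ca = 40.078/136.134 × 100 = 29.44%.
34.50 − 29.44 = 5.06 pp.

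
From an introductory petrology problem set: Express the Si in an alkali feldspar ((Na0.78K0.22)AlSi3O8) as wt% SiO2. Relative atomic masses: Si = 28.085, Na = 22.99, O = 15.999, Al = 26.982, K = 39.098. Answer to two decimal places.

67.82 wt%

Molar mass of (Na0.78K0.22)AlSi3O8 = 0.78·22.99 + 0.22·39.098 + 1·26.982 + 3·28.085 + 8·15.999 = 265.763 g/mol.
Each formula unit contains 3 Si, equivalent to 3/1 = 3.0000 mol SiO2.
M(SiO2) = 1×28.085 + 2×15.999 = 60.083 g/mol.
Mass of SiO2 per formula unit = 3.0000 × 60.083 = 180.249 g.
SiO2 wt% = 180.249 / 265.763 × 100 = 67.82%.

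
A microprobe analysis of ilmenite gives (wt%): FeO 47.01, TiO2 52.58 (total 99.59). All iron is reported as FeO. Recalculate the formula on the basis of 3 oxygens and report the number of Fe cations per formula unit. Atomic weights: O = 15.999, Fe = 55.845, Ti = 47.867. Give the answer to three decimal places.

0.996 Fe apfu

FeO (M=71.844): mol = 0.65433; Fe = 0.65433, O = 0.65433.
TiO2 (M=79.865): mol = 0.65836; Ti = 0.65836, O = 1.31672.
ΣO = 1.97105; factor = 3/ΣO = 1.52203.
Fe apfu = 0.65433 × 1.52203 = 0.996.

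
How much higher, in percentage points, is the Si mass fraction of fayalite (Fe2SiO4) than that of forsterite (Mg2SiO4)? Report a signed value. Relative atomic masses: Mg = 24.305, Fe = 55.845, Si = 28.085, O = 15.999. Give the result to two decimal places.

Si in Fe2SiO4: molar mass 203.771 g/mol; 1×28.085 = 28.085 g → 13.78 wt%.
Si in Mg2SiO4: molar mass 140.691 g/mol; 1×28.085 = 28.085 g → 19.96 wt%.
Difference = 13.78 − 19.96 = -6.18 percentage points.

-6.18 percentage points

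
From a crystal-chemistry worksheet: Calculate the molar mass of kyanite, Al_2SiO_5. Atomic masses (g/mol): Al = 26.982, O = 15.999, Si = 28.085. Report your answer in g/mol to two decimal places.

M = 2·26.982 + 1·28.085 + 5·15.999

162.04 g/mol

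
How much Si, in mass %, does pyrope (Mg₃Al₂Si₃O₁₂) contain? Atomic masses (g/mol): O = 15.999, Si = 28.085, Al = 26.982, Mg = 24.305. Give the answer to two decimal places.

M(Mg₃Al₂Si₃O₁₂) = 403.122 g/mol.
Si contributes 3 × 28.085 = 84.255 g per mole.
84.255/403.122 = 0.2090 → 20.90%.

20.90 mass %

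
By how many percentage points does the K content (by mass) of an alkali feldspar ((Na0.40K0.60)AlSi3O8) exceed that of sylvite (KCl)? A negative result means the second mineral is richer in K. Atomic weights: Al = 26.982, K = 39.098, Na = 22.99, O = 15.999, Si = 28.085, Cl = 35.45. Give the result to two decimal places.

M((Na0.40K0.60)AlSi3O8) = 271.884 g/mol, so wt% K = 23.459/271.884 × 100 = 8.63%.
M(KCl) = 74.548 g/mol, so wt% K = 39.098/74.548 × 100 = 52.45%.
8.63 − 52.45 = -43.82 pp.

-43.82 percentage points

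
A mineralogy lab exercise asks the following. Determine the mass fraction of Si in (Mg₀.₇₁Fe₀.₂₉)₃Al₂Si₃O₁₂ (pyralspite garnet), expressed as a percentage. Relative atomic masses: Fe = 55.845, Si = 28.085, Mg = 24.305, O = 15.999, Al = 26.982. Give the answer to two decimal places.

Formula mass = 2.13×24.305 + 0.87×55.845 + 2×26.982 + 3×28.085 + 12×15.999 = 430.562 g/mol, of which 84.255 g is Si.
So Si makes up 84.255/430.562 = 0.1957 of the mass, i.e. 19.57%.

19.57 weight percent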